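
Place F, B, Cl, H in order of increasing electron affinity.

B < H < F < Cl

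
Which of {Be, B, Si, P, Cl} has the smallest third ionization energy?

After 2 electrons have been removed, what remains? Be²⁺ is the bare [He] core; B²⁺ still has 1 valence electron; Si²⁺ still has 2 valence electrons; P²⁺ still has 3 valence electrons; Cl²⁺ still has 5 valence electrons.
Pulling an electron out of a noble-gas core costs far more than removing a remaining valence electron, so Be sits at the high end of IE_3.
Valence configurations: B²⁺ [He]2s¹, Si²⁺ [Ne]3s², P²⁺ [Ne]3s²3p¹, Cl²⁺ [Ne]3s²3p³.
P²⁺ loses a lone 3p electron whereas Si²⁺ must break into a filled 3s² pair, so IE_3(Si) > IE_3(P) even though P has the higher nuclear charge.
Approximate IE_3 values (kJ/mol): Be 14849, B 3660, Si 3232, P 2914, Cl 3822.
Putting it together, IE_3: P < Si < B < Cl < Be.

P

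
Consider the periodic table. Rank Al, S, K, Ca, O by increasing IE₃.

Consider each +2 ion: Al²⁺ still has 1 valence electron; S²⁺ still has 4 valence electrons; K²⁺ is already 1 electron into the core; Ca²⁺ is the bare [Ar] core; O²⁺ still has 4 valence electrons.
Usually core removal costs more than valence removal, but here the competition is close: a tightly held n=2 valence electron can cost more to remove than an n=3 core electron, so the actual values have to decide it.
Valence configurations: Al²⁺ [Ne]3s¹, S²⁺ [Ne]3s²3p², O²⁺ [He]2s²2p².
Approximate IE_3 values (kJ/mol): Al 2745, S 3357, K 4420, Ca 4912, O 5300.
Putting it together, IE_3: Al < S < K < Ca < O.

Al < S < K < Ca < O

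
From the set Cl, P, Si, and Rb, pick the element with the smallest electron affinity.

Rb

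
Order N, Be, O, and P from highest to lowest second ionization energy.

O, N, P, Be

Consider each +1 ion: N⁺ still has 4 valence electrons; Be⁺ still has 1 valence electron; O⁺ still has 5 valence electrons; P⁺ still has 4 valence electrons.
All are still removing valence electrons, so compare the +1 ions as you would atoms: IE_2 generally rises across a period (higher Z_eff) and falls down a group (larger shell), subject to the usual subshell exceptions.
Valence configurations: N⁺ [He]2s²2p², Be⁺ [He]2s¹, O⁺ [He]2s²2p³, P⁺ [Ne]3s²3p².
Tabulated IE_2 (kJ/mol): N 2856, Be 1757, O 3388, P 1907.
Putting it together, IE_2: Be < P < N < O.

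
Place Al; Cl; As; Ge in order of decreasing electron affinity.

Cl > Ge > As > Al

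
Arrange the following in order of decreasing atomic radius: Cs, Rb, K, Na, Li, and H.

H is in period 1, group 1; Li is in period 2, group 1; Na is in period 3, group 1; K is in period 4, group 1; Rb is in period 5, group 1; Cs is in period 6, group 1.
Radius decreases left→right (rising Z_eff, same n) and increases top→bottom (higher n).
All are in group 1, so atomic radius increases down the group.
So from largest to smallest: Cs > Rb > K > Na > Li > H.

Cs, Rb, K, Na, Li, H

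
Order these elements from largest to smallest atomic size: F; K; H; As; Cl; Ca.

H is in period 1, group 1; F is in period 2, group 17; Cl is in period 3, group 17; K is in period 4, group 1; Ca is in period 4, group 2; As is in period 4, group 15.
Radius decreases left→right (rising Z_eff, same n) and increases top→bottom (higher n).
Here both period and group differ, so the two effects have to be weighed against each other.
F > H: period and group pull opposite ways; the down-group shift dominates (64 vs 32 pm).
Cl > F: they share group 17; the group trend gives Cl the larger value.
As > Cl: relative to Cl, both the across-period and down-group shifts push As's atomic radius up.
Ca > As: Ca lies to the left of As in period 4, so the across-period effect alone puts Ca larger.
K > Ca: both are in period 4; the period trend gives K the larger value.
For reference (pm): H 32, F 64, Cl 99, K 196, Ca 171, As 121.
So from largest to smallest: K > Ca > As > Cl > F > H.

K > Ca > As > Cl > F > H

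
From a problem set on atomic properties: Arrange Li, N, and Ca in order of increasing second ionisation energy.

The second ionization energy removes an electron from the +1 ion. For each element: Li⁺ is the bare [He] core; N⁺ still has 4 valence electrons; Ca⁺ still has 1 valence electron.
Pulling an electron out of a noble-gas core costs far more than removing a remaining valence electron, so Li sits at the high end of IE_2.
Valence configurations: N⁺ [He]2s²2p², Ca⁺ [Ar]4s¹.
The numbers (kJ/mol): Li 7298, N 2856, Ca 1145.
Overall IE_2 order: Ca < N < Li.

Ca < N < Li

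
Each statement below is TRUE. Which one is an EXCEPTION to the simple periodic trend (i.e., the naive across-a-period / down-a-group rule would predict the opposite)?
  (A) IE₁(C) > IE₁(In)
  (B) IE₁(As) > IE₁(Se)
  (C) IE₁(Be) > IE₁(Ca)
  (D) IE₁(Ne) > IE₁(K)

(B)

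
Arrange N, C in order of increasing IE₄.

The fourth ionization energy removes an electron from the +3 ion. For each element: N³⁺ still has 2 valence electrons; C³⁺ still has 1 valence electron.
All are still removing valence electrons, so compare the +3 ions as you would atoms: IE_4 generally rises across a period (higher Z_eff) and falls down a group (larger shell), subject to the usual subshell exceptions.
Valence configurations: N³⁺ [He]2s², C³⁺ [He]2s¹.
The numbers (kJ/mol): N 7475, C 6223.
Overall IE_4 order: C < N.

C < N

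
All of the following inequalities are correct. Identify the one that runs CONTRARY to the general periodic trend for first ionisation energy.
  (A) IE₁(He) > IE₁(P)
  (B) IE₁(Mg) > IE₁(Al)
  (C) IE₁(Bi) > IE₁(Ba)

The general trend: first ionisation energy increases across a period and decreases down a group.
(A) He (period 1, group 18) vs P (period 3, group 15): the stated order agrees with the simple trend.
(B) Mg (period 3, group 2) vs Al (period 3, group 13): the stated order contradicts the simple trend.
(C) Bi (period 6, group 15) vs Ba (period 6, group 2): the stated order agrees with the simple trend.
The exception is (B): Al's single 3p electron is easier to remove than one from Mg's filled 3s².

(B)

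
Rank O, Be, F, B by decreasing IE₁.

F > O > Be > B

Be is in period 2, group 2; B is in period 2, group 13; O is in period 2, group 16; F is in period 2, group 17.
Across a period the outer electron is held more tightly (higher IE₁); down a group it sits in a higher shell, more shielded, and comes off more easily.
All lie in period 2; the across-period trend (first ionization energy increases left to right) applies, with the exception below.
Note the exception: Be has a higher first ionization energy than B, contrary to the simple trend — removing B's lone 2p electron is easier than breaking Be's filled 2s².
Tabulated first ionization energy (kJ/mol): Be 900, B 801, O 1314, F 1681.
So from highest to lowest: F > O > Be > B.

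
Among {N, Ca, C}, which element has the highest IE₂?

N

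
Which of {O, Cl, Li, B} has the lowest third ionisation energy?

B

After 2 electrons have been removed, what remains? O²⁺ still has 4 valence electrons; Cl²⁺ still has 5 valence electrons; Li²⁺ is already 1 electron into the core; B²⁺ still has 1 valence electron.
Pulling an electron out of a noble-gas core costs far more than removing a remaining valence electron, so Li sits at the high end of IE_3.
Valence configurations: O²⁺ [He]2s²2p², Cl²⁺ [Ne]3s²3p³, B²⁺ [He]2s¹.
The numbers (kJ/mol): O 5300, Cl 3822, Li 11815, B 3660.
Hence IE_3: B < Cl < O < Li.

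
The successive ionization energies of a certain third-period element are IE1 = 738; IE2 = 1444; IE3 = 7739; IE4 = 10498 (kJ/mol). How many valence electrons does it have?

Look for the largest jump between consecutive ionization energies: IE3/IE2 ≈ 5.4, far larger than any earlier ratio.
That jump marks the point where a core electron is being removed. So the atom has 2 valence electrons.

2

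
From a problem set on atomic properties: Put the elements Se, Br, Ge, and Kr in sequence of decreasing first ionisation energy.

Ge is in period 4, group 14; Se is in period 4, group 16; Br is in period 4, group 17; Kr is in period 4, group 18.
Removing the outermost electron gets harder across a period and easier down a group.
All lie in period 4, so first ionization energy increases left to right.
So from highest to lowest: Kr > Br > Se > Ge.

Kr, Br, Se, Ge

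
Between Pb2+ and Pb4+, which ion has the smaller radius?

Pb4+

Both ions have Z = 82 protons, but Pb4+ has lost more electrons, so its remaining electrons feel a larger effective nuclear charge per electron and are pulled in more tightly.
Higher positive charge → smaller ion, so Pb2+ > Pb4+.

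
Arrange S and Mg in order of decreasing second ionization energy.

Consider each +1 ion: S⁺ still has 5 valence electrons; Mg⁺ still has 1 valence electron.
All are still removing valence electrons, so compare the +1 ions as you would atoms: IE_2 generally rises across a period (higher Z_eff) and falls down a group (larger shell), subject to the usual subshell exceptions.
Valence configurations: S⁺ [Ne]3s²3p³, Mg⁺ [Ne]3s¹.
Tabulated IE_2 (kJ/mol): S 2252, Mg 1451.
Overall IE_2 order: Mg < S.

S, Mg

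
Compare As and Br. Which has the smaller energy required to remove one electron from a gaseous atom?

As

As is in period 4, group 15; Br is in period 4, group 17.
Removing the outermost electron gets harder across a period and easier down a group.
All lie in period 4, so first ionization energy increases left to right.
So As has the smaller energy required to remove one electron from a gaseous atom (As < Br).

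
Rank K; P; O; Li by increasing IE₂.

IE_2 is the cost of taking one more electron from the +1 cation: K⁺ is the bare [Ar] core; P⁺ still has 4 valence electrons; O⁺ still has 5 valence electrons; Li⁺ is the bare [He] core.
Usually core removal costs more than valence removal, but here the competition is close: a tightly held n=2 valence electron can cost more to remove than an n=3 core electron, so the actual values have to decide it.
Valence configurations: P⁺ [Ne]3s²3p², O⁺ [He]2s²2p³.
The numbers (kJ/mol): K 3052, P 1907, O 3388, Li 7298.
Overall IE_2 order: P < K < O < Li.

P < K < O < Li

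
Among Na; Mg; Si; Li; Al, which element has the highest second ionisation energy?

Li

The second ionization energy removes an electron from the +1 ion. For each element: Na⁺ is the bare [Ne] core; Mg⁺ still has 1 valence electron; Si⁺ still has 3 valence electrons; Li⁺ is the bare [He] core; Al⁺ still has 2 valence electrons.
Breaking into a closed-shell core is much more expensive than removing a leftover valence electron — Na and Li have the largest IE_2 here.
Valence configurations: Mg⁺ [Ne]3s¹, Si⁺ [Ne]3s²3p¹, Al⁺ [Ne]3s².
Si⁺ loses a lone 3p electron whereas Al⁺ must break into a filled 3s² pair, so IE_2(Al) > IE_2(Si) even though Si has the higher nuclear charge.
The numbers (kJ/mol): Na 4562, Mg 1451, Si 1577, Li 7298, Al 1817.
Overall IE_2 order: Mg < Si < Al < Na < Li.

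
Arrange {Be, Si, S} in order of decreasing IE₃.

After 2 electrons have been removed, what remains? Be²⁺ is the bare [He] core; Si²⁺ still has 2 valence electrons; S²⁺ still has 4 valence electrons.
Breaking into a closed-shell core is much more expensive than removing a leftover valence electron — Be has the largest IE_3 here.
Valence configurations: Si²⁺ [Ne]3s², S²⁺ [Ne]3s²3p².
Tabulated IE_3 (kJ/mol): Be 14849, Si 3232, S 3357.
Hence IE_3: Si < S < Be.

Be > S > Si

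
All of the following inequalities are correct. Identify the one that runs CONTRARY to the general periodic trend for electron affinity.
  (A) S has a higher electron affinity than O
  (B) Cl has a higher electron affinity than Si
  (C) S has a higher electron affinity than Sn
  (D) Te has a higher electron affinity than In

The general trend: electron affinity increases across a period and decreases down a group.
(A) S (period 3, group 16) vs O (period 2, group 16): the stated order contradicts the simple trend.
(B) Cl (period 3, group 17) vs Si (period 3, group 14): the stated order agrees with the simple trend.
(C) S (period 3, group 16) vs Sn (period 5, group 14): the stated order agrees with the simple trend.
(D) Te (period 5, group 16) vs In (period 5, group 13): the stated order agrees with the simple trend.
The exception is (A): the compact 2p subshell of O repels the added electron more than S's larger 3p does.

(A)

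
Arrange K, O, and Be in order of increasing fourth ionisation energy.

K, O, Be

IE_4 is the cost of taking one more electron from the +3 cation: K³⁺ is already 2 electrons into the core; O³⁺ still has 3 valence electrons; Be³⁺ is already 1 electron into the core.
Usually core removal costs more than valence removal, but here the competition is close: a tightly held n=2 valence electron can cost more to remove than an n=3 core electron, so the actual values have to decide it.
Tabulated IE_4 (kJ/mol): K 5877, O 7469, Be 21007.
Overall IE_4 order: K < O < Be.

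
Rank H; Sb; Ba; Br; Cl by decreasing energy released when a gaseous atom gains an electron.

Cl, Br, Sb, H, Ba

H is in period 1, group 1; Cl is in period 3, group 17; Br is in period 4, group 17; Sb is in period 5, group 15; Ba is in period 6, group 2.
EA tends to increase across a period and decrease down a group, though the pattern is less regular than for IE or radius.
These span different periods and groups, so the two trends combine.
H > Ba: period and group pull opposite ways; the down-group shift dominates (73 vs 14 kJ/mol).
Sb > H: the two effects oppose for this pair; the across-period effect wins (103 vs 73 kJ/mol).
Br > Sb: relative to Sb, both the across-period and down-group shifts push Br's electron affinity up.
Cl > Br: they share group 17; the group trend gives Cl the larger value.
Approximate values (kJ/mol): H 73, Cl 349, Br 325, Sb 103, Ba 14.
So from highest to lowest: Cl > Br > Sb > H > Ba.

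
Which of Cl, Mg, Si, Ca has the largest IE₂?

Cl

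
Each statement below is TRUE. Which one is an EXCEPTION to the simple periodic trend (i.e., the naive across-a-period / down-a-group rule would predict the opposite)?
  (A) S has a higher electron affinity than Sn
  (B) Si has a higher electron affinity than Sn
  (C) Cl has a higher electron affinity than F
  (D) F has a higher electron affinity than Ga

(C)

The general trend: electron affinity increases across a period and decreases down a group.
(A) S (period 3, group 16) vs Sn (period 5, group 14): the stated order agrees with the simple trend.
(B) Si (period 3, group 14) vs Sn (period 5, group 14): the stated order agrees with the simple trend.
(C) Cl (period 3, group 17) vs F (period 2, group 17): the stated order contradicts the simple trend.
(D) F (period 2, group 17) vs Ga (period 4, group 13): the stated order agrees with the simple trend.
The exception is (C): F's small 2p subshell makes the incoming electron feel strong e⁻–e⁻ repulsion, so Cl actually releases more energy on gaining an electron.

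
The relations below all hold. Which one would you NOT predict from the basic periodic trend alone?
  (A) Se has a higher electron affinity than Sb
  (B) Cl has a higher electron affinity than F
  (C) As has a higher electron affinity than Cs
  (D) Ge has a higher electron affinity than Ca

The general trend: electron affinity increases across a period and decreases down a group.
(A) Se (period 4, group 16) vs Sb (period 5, group 15): the stated order agrees with the simple trend.
(B) Cl (period 3, group 17) vs F (period 2, group 17): the stated order contradicts the simple trend.
(C) As (period 4, group 15) vs Cs (period 6, group 1): the stated order agrees with the simple trend.
(D) Ge (period 4, group 14) vs Ca (period 4, group 2): the stated order agrees with the simple trend.
The exception is (B): F's small 2p subshell makes the incoming electron feel strong e⁻–e⁻ repulsion, so Cl actually releases more energy on gaining an electron.

(B)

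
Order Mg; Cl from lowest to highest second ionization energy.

IE_2 is the cost of taking one more electron from the +1 cation: Mg⁺ still has 1 valence electron; Cl⁺ still has 6 valence electrons.
All are still removing valence electrons, so compare the +1 ions as you would atoms: IE_2 generally rises across a period (higher Z_eff) and falls down a group (larger shell), subject to the usual subshell exceptions.
Valence configurations: Mg⁺ [Ne]3s¹, Cl⁺ [Ne]3s²3p⁴.
Tabulated IE_2 (kJ/mol): Mg 1451, Cl 2298.
Putting it together, IE_2: Mg < Cl.

Mg < Cl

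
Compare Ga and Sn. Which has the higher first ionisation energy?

Ga is in period 4, group 13; Sn is in period 5, group 14.
Removing the outermost electron gets harder across a period and easier down a group.
These sit on a diagonal, where the across-period and down-group effects partly cancel.
Sn > Ga: the two effects oppose for this pair; the across-period effect wins (709 vs 579 kJ/mol).
For reference (kJ/mol): Ga 579, Sn 709.
So Sn has the higher first ionisation energy (Sn > Ga).

Sn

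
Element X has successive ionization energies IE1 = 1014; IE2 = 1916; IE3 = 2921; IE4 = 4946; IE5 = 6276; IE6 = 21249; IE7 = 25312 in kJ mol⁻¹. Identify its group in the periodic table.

Group 15

Look for the largest jump between consecutive ionization energies: IE6/IE5 ≈ 3.4, far larger than any earlier ratio.
That jump marks the point where a core electron is being removed. So the atom has 5 valence electrons.
A main-group element with 5 valence electrons is in group 15.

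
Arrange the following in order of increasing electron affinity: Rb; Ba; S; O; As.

Ba, Rb, As, O, S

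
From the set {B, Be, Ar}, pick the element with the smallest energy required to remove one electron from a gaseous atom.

B

Removing the outermost electron gets harder across a period and easier down a group.
Here both period and group differ, so the two effects have to be weighed against each other.
Be > B: this pair runs against the simple trend — see the exception note.
Ar > Be: period and group pull opposite ways; the across-period shift dominates (1521 vs 900 kJ/mol).
Note the exception: Be has a higher first ionization energy than B, contrary to the simple trend — removing B's lone 2p electron is easier than breaking Be's filled 2s².
Tabulated first ionization energy (kJ/mol): Be 900, B 801, Ar 1521.
The smallest energy required to remove one electron from a gaseous atom among these belongs to B.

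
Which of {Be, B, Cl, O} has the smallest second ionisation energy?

Be

IE_2 is the cost of taking one more electron from the +1 cation: Be⁺ still has 1 valence electron; B⁺ still has 2 valence electrons; Cl⁺ still has 6 valence electrons; O⁺ still has 5 valence electrons.
All are still removing valence electrons, so compare the +1 ions as you would atoms: IE_2 generally rises across a period (higher Z_eff) and falls down a group (larger shell), subject to the usual subshell exceptions.
Valence configurations: Be⁺ [He]2s¹, B⁺ [He]2s², Cl⁺ [Ne]3s²3p⁴, O⁺ [He]2s²2p³.
The numbers (kJ/mol): Be 1757, B 2427, Cl 2298, O 3388.
Putting it together, IE_2: Be < Cl < B < O.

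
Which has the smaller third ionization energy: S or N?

The third ionization energy removes an electron from the +2 ion. For each element: S²⁺ still has 4 valence electrons; N²⁺ still has 3 valence electrons.
All are still removing valence electrons, so compare the +2 ions as you would atoms: IE_3 generally rises across a period (higher Z_eff) and falls down a group (larger shell), subject to the usual subshell exceptions.
Valence configurations: S²⁺ [Ne]3s²3p², N²⁺ [He]2s²2p¹.
The numbers (kJ/mol): S 3357, N 4578.
Putting it together, IE_3: S < N.

S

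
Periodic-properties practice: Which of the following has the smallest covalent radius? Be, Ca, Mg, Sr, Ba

Be is in period 2, group 2; Mg is in period 3, group 2; Ca is in period 4, group 2; Sr is in period 5, group 2; Ba is in period 6, group 2.
Across a period the added protons contract the valence shell; down a group each new principal shell makes the atom larger.
All are in group 2, so atomic radius increases down the group.
The smallest covalent radius among these belongs to Be.

Be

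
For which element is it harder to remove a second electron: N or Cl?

N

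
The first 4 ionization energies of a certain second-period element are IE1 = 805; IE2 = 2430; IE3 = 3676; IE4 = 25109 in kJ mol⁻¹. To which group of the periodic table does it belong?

Group 13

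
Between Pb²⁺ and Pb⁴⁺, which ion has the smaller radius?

Pb⁴⁺

Both ions have Z = 82 protons, but Pb⁴⁺ has lost more electrons, so its remaining electrons feel a larger effective nuclear charge per electron and are pulled in more tightly.
Higher positive charge → smaller ion, so Pb²⁺ > Pb⁴⁺.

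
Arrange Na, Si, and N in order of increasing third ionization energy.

Si < N < Na

After 2 electrons have been removed, what remains? Na²⁺ is already 1 electron into the core; Si²⁺ still has 2 valence electrons; N²⁺ still has 3 valence electrons.
Breaking into a closed-shell core is much more expensive than removing a leftover valence electron — Na has the largest IE_3 here.
Valence configurations: Si²⁺ [Ne]3s², N²⁺ [He]2s²2p¹.
The numbers (kJ/mol): Na 6910, Si 3232, N 4578.
Hence IE_3: Si < N < Na.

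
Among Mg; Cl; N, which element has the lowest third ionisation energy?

Cl

After 2 electrons have been removed, what remains? Mg²⁺ is the bare [Ne] core; Cl²⁺ still has 5 valence electrons; N²⁺ still has 3 valence electrons.
Pulling an electron out of a noble-gas core costs far more than removing a remaining valence electron, so Mg sits at the high end of IE_3.
Valence configurations: Cl²⁺ [Ne]3s²3p³, N²⁺ [He]2s²2p¹.
Approximate IE_3 values (kJ/mol): Mg 7733, Cl 3822, N 4578.
Putting it together, IE_3: Cl < N < Mg.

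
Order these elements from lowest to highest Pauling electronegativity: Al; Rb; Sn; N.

Smaller atoms with higher effective nuclear charge are more electronegative.
These span different periods and groups, so the two trends combine.
Al > Rb: both effects reinforce here, so Al is clearly the higher of the two.
Sn > Al: the two effects oppose for this pair; the across-period effect wins (1.96 vs 1.61).
N > Sn: both effects reinforce here, so N is clearly the higher of the two.
Tabulated electronegativity (Pauling): N 3.04, Al 1.61, Rb 0.82, Sn 1.96.
So from lowest to highest: Rb < Al < Sn < N.

Rb, Al, Sn, N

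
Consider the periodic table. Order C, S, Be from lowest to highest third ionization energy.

S, C, Be

Consider each +2 ion: C²⁺ still has 2 valence electrons; S²⁺ still has 4 valence electrons; Be²⁺ is the bare [He] core.
Breaking into a closed-shell core is much more expensive than removing a leftover valence electron — Be has the largest IE_3 here.
Valence configurations: C²⁺ [He]2s², S²⁺ [Ne]3s²3p².
Tabulated IE_3 (kJ/mol): C 4620, S 3357, Be 14849.
Hence IE_3: S < C < Be.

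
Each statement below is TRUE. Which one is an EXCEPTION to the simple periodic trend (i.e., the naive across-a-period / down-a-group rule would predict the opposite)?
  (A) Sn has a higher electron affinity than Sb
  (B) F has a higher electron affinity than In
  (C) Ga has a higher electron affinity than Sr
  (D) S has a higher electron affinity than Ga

(A)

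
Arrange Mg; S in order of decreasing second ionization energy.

S > Mg

Consider each +1 ion: Mg⁺ still has 1 valence electron; S⁺ still has 5 valence electrons.
All are still removing valence electrons, so compare the +1 ions as you would atoms: IE_2 generally rises across a period (higher Z_eff) and falls down a group (larger shell), subject to the usual subshell exceptions.
Valence configurations: Mg⁺ [Ne]3s¹, S⁺ [Ne]3s²3p³.
Tabulated IE_2 (kJ/mol): Mg 1451, S 2252.
Overall IE_2 order: Mg < S.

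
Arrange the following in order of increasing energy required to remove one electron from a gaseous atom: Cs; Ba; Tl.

Cs < Ba < Tl

Cs is in period 6, group 1; Ba is in period 6, group 2; Tl is in period 6, group 13.
IE₁ increases left→right with effective nuclear charge and decreases top→bottom as the valence shell moves farther out.
All lie in period 6, so first ionization energy increases left to right.
So from lowest to highest: Cs < Ba < Tl.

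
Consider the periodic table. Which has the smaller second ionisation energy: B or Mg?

Mg

Consider each +1 ion: B⁺ still has 2 valence electrons; Mg⁺ still has 1 valence electron.
All are still removing valence electrons, so compare the +1 ions as you would atoms: IE_2 generally rises across a period (higher Z_eff) and falls down a group (larger shell), subject to the usual subshell exceptions.
Valence configurations: B⁺ [He]2s², Mg⁺ [Ne]3s¹.
Approximate IE_2 values (kJ/mol): B 2427, Mg 1451.
Overall IE_2 order: Mg < B.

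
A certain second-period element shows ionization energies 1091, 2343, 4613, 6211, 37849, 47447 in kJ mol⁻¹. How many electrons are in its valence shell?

Look for the largest jump between consecutive ionization energies: IE5/IE4 ≈ 6.1, far larger than any earlier ratio.
That jump marks the point where a core electron is being removed. So the atom has 4 valence electrons.

4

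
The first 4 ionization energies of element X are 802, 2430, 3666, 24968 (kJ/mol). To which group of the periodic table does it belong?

Group 13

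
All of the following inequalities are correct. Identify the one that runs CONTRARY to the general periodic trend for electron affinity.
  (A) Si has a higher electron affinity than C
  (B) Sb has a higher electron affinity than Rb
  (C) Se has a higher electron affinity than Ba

(A)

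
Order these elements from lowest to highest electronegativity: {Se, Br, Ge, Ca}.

Atoms toward the upper right of the periodic table pull bonding electrons most strongly.
All lie in period 4, so electronegativity increases left to right.
So from lowest to highest: Ca < Ge < Se < Br.

Ca < Ge < Se < Br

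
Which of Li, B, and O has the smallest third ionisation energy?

The third ionization energy removes an electron from the +2 ion. For each element: Li²⁺ is already 1 electron into the core; B²⁺ still has 1 valence electron; O²⁺ still has 4 valence electrons.
Pulling an electron out of a noble-gas core costs far more than removing a remaining valence electron, so Li sits at the high end of IE_3.
Valence configurations: B²⁺ [He]2s¹, O²⁺ [He]2s²2p².
Tabulated IE_3 (kJ/mol): Li 11815, B 3660, O 5300.
Putting it together, IE_3: B < O < Li.

B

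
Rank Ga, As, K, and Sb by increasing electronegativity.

K, Ga, Sb, As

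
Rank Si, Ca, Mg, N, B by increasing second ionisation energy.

After 1 electron has been removed, what remains? Si⁺ still has 3 valence electrons; Ca⁺ still has 1 valence electron; Mg⁺ still has 1 valence electron; N⁺ still has 4 valence electrons; B⁺ still has 2 valence electrons.
All are still removing valence electrons, so compare the +1 ions as you would atoms: IE_2 generally rises across a period (higher Z_eff) and falls down a group (larger shell), subject to the usual subshell exceptions.
Valence configurations: Si⁺ [Ne]3s²3p¹, Ca⁺ [Ar]4s¹, Mg⁺ [Ne]3s¹, N⁺ [He]2s²2p², B⁺ [He]2s².
Approximate IE_2 values (kJ/mol): Si 1577, Ca 1145, Mg 1451, N 2856, B 2427.
Overall IE_2 order: Ca < Mg < Si < B < N.

Ca < Mg < Si < B < N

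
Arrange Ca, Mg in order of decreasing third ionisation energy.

Mg > Ca

The third ionization energy removes an electron from the +2 ion. For each element: Ca²⁺ is the bare [Ar] core; Mg²⁺ is the bare [Ne] core.
All of these are removing an electron from a noble-gas core or deeper; the smaller core (lower principal quantum number) is held far more tightly, and within a period the higher nuclear charge binds the same core more tightly.
The numbers (kJ/mol): Ca 4912, Mg 7733.
Putting it together, IE_3: Ca < Mg.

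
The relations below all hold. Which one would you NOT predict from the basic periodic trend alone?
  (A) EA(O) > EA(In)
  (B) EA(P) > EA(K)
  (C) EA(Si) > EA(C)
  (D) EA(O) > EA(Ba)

(C)

The general trend: electron affinity increases across a period and decreases down a group.
(A) O (period 2, group 16) vs In (period 5, group 13): the stated order agrees with the simple trend.
(B) P (period 3, group 15) vs K (period 4, group 1): the stated order agrees with the simple trend.
(C) Si (period 3, group 14) vs C (period 2, group 14): the stated order contradicts the simple trend.
(D) O (period 2, group 16) vs Ba (period 6, group 2): the stated order agrees with the simple trend.
The exception is (C): Si's larger, more diffuse 3p orbitals accept an added electron slightly more readily than C's compact 2p.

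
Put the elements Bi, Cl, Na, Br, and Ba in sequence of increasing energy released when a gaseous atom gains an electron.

Na is in period 3, group 1; Cl is in period 3, group 17; Br is in period 4, group 17; Ba is in period 6, group 2; Bi is in period 6, group 15.
Atoms with high Z_eff and room in the valence shell (especially the halogens) have the most exothermic electron affinities.
Here both period and group differ, so the two effects have to be weighed against each other.
Na > Ba: period and group pull opposite ways; the down-group shift dominates (53 vs 14 kJ/mol).
Bi > Na: the two effects oppose for this pair; the across-period effect wins (91 vs 53 kJ/mol).
Br > Bi: both effects reinforce here, so Br is clearly the higher of the two.
Cl > Br: they share group 17; the group trend gives Cl the larger value.
Approximate values (kJ/mol): Na 53, Cl 349, Br 325, Ba 14, Bi 91.
So from lowest to highest: Ba < Na < Bi < Br < Cl.

Ba < Na < Bi < Br < Cl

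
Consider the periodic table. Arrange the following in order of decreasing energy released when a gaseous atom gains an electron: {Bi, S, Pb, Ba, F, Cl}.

F is in period 2, group 17; S is in period 3, group 16; Cl is in period 3, group 17; Ba is in period 6, group 2; Pb is in period 6, group 14; Bi is in period 6, group 15.
Electron affinity generally becomes more exothermic across a period toward the halogens and less exothermic down a group.
Neither a single period nor a single group — weigh both effects.
Pb > Ba: Pb lies to the right of Ba in period 6, so the across-period effect alone puts Pb higher.
Bi > Pb: both are in period 6; the period trend gives Bi the larger value.
S > Bi: both effects reinforce here, so S is clearly the higher of the two.
F > S: relative to S, both the across-period and down-group shifts push F's electron affinity up.
Cl > F: this pair runs against the simple trend — see the exception note.
Note the exception: Cl has a higher electron affinity than F, contrary to the simple trend — F's small 2p subshell makes the incoming electron feel strong e⁻–e⁻ repulsion, so Cl actually releases more energy on gaining an electron.
For reference (kJ/mol): F 328, S 200, Cl 349, Ba 14, Pb 35, Bi 91.
So from highest to lowest: Cl > F > S > Bi > Pb > Ba.

Cl > F > S > Bi > Pb > Ba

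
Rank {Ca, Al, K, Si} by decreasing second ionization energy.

K > Al > Si > Ca

The second ionization energy removes an electron from the +1 ion. For each element: Ca⁺ still has 1 valence electron; Al⁺ still has 2 valence electrons; K⁺ is the bare [Ar] core; Si⁺ still has 3 valence electrons.
Pulling an electron out of a noble-gas core costs far more than removing a remaining valence electron, so K sits at the high end of IE_2.
Valence configurations: Ca⁺ [Ar]4s¹, Al⁺ [Ne]3s², Si⁺ [Ne]3s²3p¹.
Si⁺ loses a lone 3p electron whereas Al⁺ must break into a filled 3s² pair, so IE_2(Al) > IE_2(Si) even though Si has the higher nuclear charge.
The numbers (kJ/mol): Ca 1145, Al 1817, K 3052, Si 1577.
So the second ionization energies run Ca < Si < Al < K.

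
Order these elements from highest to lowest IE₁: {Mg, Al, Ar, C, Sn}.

Ar > C > Mg > Sn > Al

C is in period 2, group 14; Mg is in period 3, group 2; Al is in period 3, group 13; Ar is in period 3, group 18; Sn is in period 5, group 14.
Across a period the outer electron is held more tightly (higher IE₁); down a group it sits in a higher shell, more shielded, and comes off more easily.
Neither a single period nor a single group — weigh both effects.
Sn > Al: period and group pull opposite ways; the across-period shift dominates (709 vs 578 kJ/mol).
Mg > Sn: the two effects oppose for this pair; the down-group effect wins (738 vs 709 kJ/mol).
C > Mg: relative to Mg, both the across-period and down-group shifts push C's first ionization energy up.
Ar > C: period and group pull opposite ways; the across-period shift dominates (1521 vs 1086 kJ/mol).
Note the exception: Mg has a higher first ionization energy than Al, contrary to the simple trend — Al's single 3p electron is easier to remove than one from Mg's filled 3s².
Approximate values (kJ/mol): C 1086, Mg 738, Al 578, Ar 1521, Sn 709.
So from highest to lowest: Ar > C > Mg > Sn > Al.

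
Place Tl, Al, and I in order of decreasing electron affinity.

Al is in period 3, group 13; I is in period 5, group 17; Tl is in period 6, group 13.
Atoms with high Z_eff and room in the valence shell (especially the halogens) have the most exothermic electron affinities.
These span different periods and groups, so the two trends combine.
Al > Tl: Al sits above Tl in group 13, so the down-group effect alone puts Al higher.
I > Al: period and group pull opposite ways; the across-period shift dominates (295 vs 42 kJ/mol).
Tabulated electron affinity (kJ/mol): Al 42, I 295, Tl 19.
So from highest to lowest: I > Al > Tl.

I > Al > Tl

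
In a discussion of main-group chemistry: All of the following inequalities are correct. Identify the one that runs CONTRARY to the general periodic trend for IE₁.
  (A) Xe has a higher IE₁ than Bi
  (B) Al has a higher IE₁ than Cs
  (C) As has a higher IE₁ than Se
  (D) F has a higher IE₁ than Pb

The general trend: IE₁ increases across a period and decreases down a group.
(A) Xe (period 5, group 18) vs Bi (period 6, group 15): the stated order agrees with the simple trend.
(B) Al (period 3, group 13) vs Cs (period 6, group 1): the stated order agrees with the simple trend.
(C) As (period 4, group 15) vs Se (period 4, group 16): the stated order contradicts the simple trend.
(D) F (period 2, group 17) vs Pb (period 6, group 14): the stated order agrees with the simple trend.
The exception is (C): Se (4p⁴) ionizes more easily than half-filled As (4p³).

(C)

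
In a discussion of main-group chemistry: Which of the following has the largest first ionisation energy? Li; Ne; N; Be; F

Ne

Removing the outermost electron gets harder across a period and easier down a group.
All lie in period 2, so first ionization energy increases left to right.
The largest first ionisation energy among these belongs to Ne.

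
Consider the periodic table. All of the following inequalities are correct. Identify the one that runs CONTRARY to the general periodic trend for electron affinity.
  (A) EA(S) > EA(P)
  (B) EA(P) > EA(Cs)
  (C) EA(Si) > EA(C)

(C)

The general trend: electron affinity increases across a period and decreases down a group.
(A) S (period 3, group 16) vs P (period 3, group 15): the stated order agrees with the simple trend.
(B) P (period 3, group 15) vs Cs (period 6, group 1): the stated order agrees with the simple trend.
(C) Si (period 3, group 14) vs C (period 2, group 14): the stated order contradicts the simple trend.
The exception is (C): Si's larger, more diffuse 3p orbitals accept an added electron slightly more readily than C's compact 2p.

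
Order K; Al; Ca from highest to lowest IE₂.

K, Al, Ca

Consider each +1 ion: K⁺ is the bare [Ar] core; Al⁺ still has 2 valence electrons; Ca⁺ still has 1 valence electron.
Breaking into a closed-shell core is much more expensive than removing a leftover valence electron — K has the largest IE_2 here.
Valence configurations: Al⁺ [Ne]3s², Ca⁺ [Ar]4s¹.
Approximate IE_2 values (kJ/mol): K 3052, Al 1817, Ca 1145.
Overall IE_2 order: Ca < Al < K.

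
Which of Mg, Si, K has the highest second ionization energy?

Consider each +1 ion: Mg⁺ still has 1 valence electron; Si⁺ still has 3 valence electrons; K⁺ is the bare [Ar] core.
Pulling an electron out of a noble-gas core costs far more than removing a remaining valence electron, so K sits at the high end of IE_2.
Valence configurations: Mg⁺ [Ne]3s¹, Si⁺ [Ne]3s²3p¹.
The numbers (kJ/mol): Mg 1451, Si 1577, K 3052.
Putting it together, IE_2: Mg < Si < K.

K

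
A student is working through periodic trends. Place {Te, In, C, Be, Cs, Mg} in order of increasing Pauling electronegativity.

Smaller atoms with higher effective nuclear charge are more electronegative.
Neither a single period nor a single group — weigh both effects.
Mg > Cs: both effects reinforce here, so Mg is clearly the higher of the two.
Be > Mg: Be sits above Mg in group 2, so the down-group effect alone puts Be higher.
In > Be: period and group pull opposite ways; the across-period shift dominates (1.78 vs 1.57).
Te > In: Te lies to the right of In in period 5, so the across-period effect alone puts Te higher.
C > Te: the two effects oppose for this pair; the down-group effect wins (2.55 vs 2.10).
Approximate values (Pauling): Be 1.57, C 2.55, Mg 1.31, In 1.78, Te 2.10, Cs 0.79.
So from lowest to highest: Cs < Mg < Be < In < Te < C.

Cs < Mg < Be < In < Te < C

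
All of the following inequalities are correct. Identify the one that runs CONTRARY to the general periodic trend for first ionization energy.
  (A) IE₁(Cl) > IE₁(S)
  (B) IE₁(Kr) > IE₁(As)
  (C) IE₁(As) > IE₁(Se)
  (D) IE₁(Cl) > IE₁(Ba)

(C)

The general trend: first ionization energy increases across a period and decreases down a group.
(A) Cl (period 3, group 17) vs S (period 3, group 16): the stated order agrees with the simple trend.
(B) Kr (period 4, group 18) vs As (period 4, group 15): the stated order agrees with the simple trend.
(C) As (period 4, group 15) vs Se (period 4, group 16): the stated order contradicts the simple trend.
(D) Cl (period 3, group 17) vs Ba (period 6, group 2): the stated order agrees with the simple trend.
The exception is (C): Se (4p⁴) ionizes more easily than half-filled As (4p³).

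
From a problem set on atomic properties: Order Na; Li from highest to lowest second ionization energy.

Li, Na

After 1 electron has been removed, what remains? Na⁺ is the bare [Ne] core; Li⁺ is the bare [He] core.
All of these are removing an electron from a noble-gas core or deeper; the smaller core (lower principal quantum number) is held far more tightly, and within a period the higher nuclear charge binds the same core more tightly.
The numbers (kJ/mol): Na 4562, Li 7298.
Putting it together, IE_2: Na < Li.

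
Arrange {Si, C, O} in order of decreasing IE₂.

O > C > Si

IE_2 is the cost of taking one more electron from the +1 cation: Si⁺ still has 3 valence electrons; C⁺ still has 3 valence electrons; O⁺ still has 5 valence electrons.
All are still removing valence electrons, so compare the +1 ions as you would atoms: IE_2 generally rises across a period (higher Z_eff) and falls down a group (larger shell), subject to the usual subshell exceptions.
Valence configurations: Si⁺ [Ne]3s²3p¹, C⁺ [He]2s²2p¹, O⁺ [He]2s²2p³.
Approximate IE_2 values (kJ/mol): Si 1577, C 2353, O 3388.
Hence IE_2: Si < C < O.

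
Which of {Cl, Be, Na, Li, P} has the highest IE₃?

Be

After 2 electrons have been removed, what remains? Cl²⁺ still has 5 valence electrons; Be²⁺ is the bare [He] core; Na²⁺ is already 1 electron into the core; Li²⁺ is already 1 electron into the core; P²⁺ still has 3 valence electrons.
Core electrons are held far more tightly than valence electrons, so Na, Li and Be top the IE_3 order.
Valence configurations: Cl²⁺ [Ne]3s²3p³, P²⁺ [Ne]3s²3p¹.
Approximate IE_3 values (kJ/mol): Cl 3822, Be 14849, Na 6910, Li 11815, P 2914.
So the third ionization energies run P < Cl < Na < Li < Be.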